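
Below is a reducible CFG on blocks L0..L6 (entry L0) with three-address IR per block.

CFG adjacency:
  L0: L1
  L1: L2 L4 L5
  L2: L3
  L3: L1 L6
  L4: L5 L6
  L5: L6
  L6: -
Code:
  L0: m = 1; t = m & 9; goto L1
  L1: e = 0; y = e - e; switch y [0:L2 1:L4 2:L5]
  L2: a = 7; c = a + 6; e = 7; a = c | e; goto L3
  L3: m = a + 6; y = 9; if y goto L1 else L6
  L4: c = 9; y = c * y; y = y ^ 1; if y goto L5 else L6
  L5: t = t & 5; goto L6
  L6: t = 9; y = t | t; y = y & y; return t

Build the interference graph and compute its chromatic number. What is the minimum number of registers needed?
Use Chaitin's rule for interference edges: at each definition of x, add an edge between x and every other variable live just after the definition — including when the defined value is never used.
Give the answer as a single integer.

Per-block:
  L0: {m,t} / ∅
  L1: {e,y} / ∅
  L2: {a,c,e} / ∅
  L3: {m,y} / {a}
  L4: {c,y} / {y}
  L5: {t} / {t}
  L6: {t,y} / ∅

Live sets:
  L0: in=∅ out={t}
  L1: in={t} out={t,y}
  L2: in={t} out={a,t}
  L3: in={a,t} out={t}
  L4: in={t,y} out={t}
  L5: in={t} out=∅
  L6: in=∅ out=∅

Conflict graph:
  a: {t}
  c: {e,t,y}
  e: {c,t}
  m: {t}
  t: {a,c,e,m,y}
  y: {c,t}

Chromatic number:
  {c,e,t} pairwise interfere (3-clique) ⇒ χ ≥ 3
  3-colouring: r0={t}  r1={a,c,m}  r2={e,y}
  χ = 3

Answer: 3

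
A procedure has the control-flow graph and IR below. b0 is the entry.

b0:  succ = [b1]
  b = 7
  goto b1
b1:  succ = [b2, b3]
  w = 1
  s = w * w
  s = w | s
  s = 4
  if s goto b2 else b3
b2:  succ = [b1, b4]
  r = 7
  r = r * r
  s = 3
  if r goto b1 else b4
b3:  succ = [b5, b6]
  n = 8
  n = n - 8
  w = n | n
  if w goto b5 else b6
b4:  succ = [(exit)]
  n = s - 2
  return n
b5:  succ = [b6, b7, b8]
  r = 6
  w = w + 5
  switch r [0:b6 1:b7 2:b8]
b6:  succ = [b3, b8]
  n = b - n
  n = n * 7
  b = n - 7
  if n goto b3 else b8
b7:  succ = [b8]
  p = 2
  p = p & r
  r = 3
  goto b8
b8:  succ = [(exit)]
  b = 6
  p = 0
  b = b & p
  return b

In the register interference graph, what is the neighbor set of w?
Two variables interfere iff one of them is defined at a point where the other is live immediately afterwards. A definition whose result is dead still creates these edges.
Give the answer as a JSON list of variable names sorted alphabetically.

Answer: ["b", "n", "r", "s"]

Derivation:
def/use:
  b0 def {b} use ∅
  b1 def {s,w} use ∅
  b2 def {r,s} use ∅
  b3 def {n,w} use ∅
  b4 def {n} use {s}
  b5 def {r,w} use {w}
  b6 def {b,n} use {b,n}
  b7 def {p,r} use {r}
  b8 def {b,p} use ∅

Live sets:
  live b0: ∅→{b}
  live b1: {b}→{b}
  live b2: {b}→{b,s}
  live b3: {b}→{b,n,w}
  live b4: {s}→∅
  live b5: {b,n,w}→{b,n,r}
  live b6: {b,n}→{b}
  live b7: {r}→∅
  live b8: ∅→∅

Interference:
  b — {n,p,r,s,w}
  n — {b,r,w}
  p — {b,r}
  r — {b,n,p,s,w}
  s — {b,r,w}
  w — {b,n,r,s}

N(w) = ["b", "n", "r", "s"]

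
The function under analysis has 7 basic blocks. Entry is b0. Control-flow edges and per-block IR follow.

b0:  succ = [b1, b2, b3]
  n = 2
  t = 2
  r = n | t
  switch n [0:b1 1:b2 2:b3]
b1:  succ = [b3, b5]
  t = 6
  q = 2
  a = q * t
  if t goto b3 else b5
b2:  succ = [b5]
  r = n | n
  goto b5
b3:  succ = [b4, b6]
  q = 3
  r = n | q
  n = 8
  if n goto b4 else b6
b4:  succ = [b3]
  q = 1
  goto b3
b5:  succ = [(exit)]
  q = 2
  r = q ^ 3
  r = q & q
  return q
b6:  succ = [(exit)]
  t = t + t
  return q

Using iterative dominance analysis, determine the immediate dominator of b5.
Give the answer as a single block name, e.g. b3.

Answer: b0

Analysis:
idom tree: b1←b0 b2←b0 b3←b0 b4←b3 b5←b0 b6←b3
Dom at joins:
  b3: preds {b0,b1,b4}: {b0} ∩ {b0,b1} ∩ {b0,b3,b4} = {b0}; idom=b0
  b5: preds {b1,b2}: {b0,b1} ∩ {b0,b2} = {b0}; idom=b0

idom(b5) = b0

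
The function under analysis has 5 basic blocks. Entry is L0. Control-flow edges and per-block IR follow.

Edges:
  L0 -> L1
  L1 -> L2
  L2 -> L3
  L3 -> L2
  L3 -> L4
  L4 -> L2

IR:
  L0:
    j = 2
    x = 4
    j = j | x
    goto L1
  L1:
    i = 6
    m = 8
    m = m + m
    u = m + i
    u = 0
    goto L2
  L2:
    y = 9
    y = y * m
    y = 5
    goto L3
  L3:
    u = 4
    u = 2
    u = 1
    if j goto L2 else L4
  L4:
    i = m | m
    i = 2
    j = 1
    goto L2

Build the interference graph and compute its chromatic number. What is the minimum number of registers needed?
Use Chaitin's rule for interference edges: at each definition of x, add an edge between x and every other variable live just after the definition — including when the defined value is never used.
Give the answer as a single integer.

Answer: 3

Analysis:
def/use:
  L0: def={j,x} ue=∅
  L1: def={i,m,u} ue=∅
  L2: def={y} ue={m}
  L3: def={u} ue={j}
  L4: def={i,j} ue={m}

Liveness:
  L0: in=∅ out={j}
  L1: in={j} out={j,m}
  L2: in={j,m} out={j,m}
  L3: in={j,m} out={j,m}
  L4: in={m} out={j,m}

Conflict graph:
  i↔{j,m}
  j↔{i,m,u,x,y}
  m↔{i,j,u,y}
  u↔{j,m}
  x↔{j}
  y↔{j,m}

Colouring:
  {i,j,m} pairwise interfere (3-clique) ⇒ χ ≥ 3
  assign i→c2 j→c0 m→c1 u→c2 x→c1 y→c2 — no edge inside a register ⇒ χ ≤ 3
  χ = 3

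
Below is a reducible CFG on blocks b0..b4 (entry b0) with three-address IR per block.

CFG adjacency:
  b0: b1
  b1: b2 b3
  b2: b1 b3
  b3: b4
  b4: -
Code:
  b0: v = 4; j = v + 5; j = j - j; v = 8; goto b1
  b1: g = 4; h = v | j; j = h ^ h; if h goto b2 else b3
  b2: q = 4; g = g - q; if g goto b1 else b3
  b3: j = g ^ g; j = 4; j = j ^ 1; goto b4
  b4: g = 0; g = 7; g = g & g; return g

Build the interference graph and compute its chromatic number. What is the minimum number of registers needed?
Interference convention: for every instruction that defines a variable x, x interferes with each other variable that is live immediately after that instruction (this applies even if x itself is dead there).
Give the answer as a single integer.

Answer: 4

Derivation:
Per-block:
  b0: {j,v} / ∅
  b1: {g,h,j} / {j,v}
  b2: {g,q} / {g}
  b3: {j} / {g}
  b4: {g} / ∅

Live sets:
  live b0: ∅→{j,v}
  live b1: {j,v}→{g,j,v}
  live b2: {g,j,v}→{g,j,v}
  live b3: {g}→∅
  live b4: ∅→∅

Interference:
  g: {h,j,q,v}
  h: {g,j,v}
  j: {g,h,q,v}
  q: {g,j,v}
  v: {g,h,j,q}

Chromatic number:
  clique {g,h,j,v} ⇒ need ≥ 4
  assign g→c0 h→c3 j→c1 q→c3 v→c2 — no edge inside a register ⇒ χ ≤ 4
  χ = 4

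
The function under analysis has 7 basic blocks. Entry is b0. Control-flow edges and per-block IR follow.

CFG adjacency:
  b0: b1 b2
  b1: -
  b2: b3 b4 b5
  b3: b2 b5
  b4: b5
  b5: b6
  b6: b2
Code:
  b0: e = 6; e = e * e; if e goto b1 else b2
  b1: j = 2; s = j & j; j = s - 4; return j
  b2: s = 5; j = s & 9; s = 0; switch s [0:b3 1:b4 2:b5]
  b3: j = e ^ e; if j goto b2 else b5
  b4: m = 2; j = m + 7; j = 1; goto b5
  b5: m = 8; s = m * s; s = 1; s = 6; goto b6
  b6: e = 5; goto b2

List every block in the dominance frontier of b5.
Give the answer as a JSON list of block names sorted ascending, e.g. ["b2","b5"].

Answer: ["b2"]

Working:
idom tree: b1←b0 b2←b0 b3←b2 b4←b2 b5←b2 b6←b5
Dom∩ at merges:
  b2: preds {b0,b3,b6}: {b0} ∩ {b0,b2,b3} ∩ {b0,b2,b5,b6} = {b0}; idom=b0
  b5: preds {b2,b3,b4}: {b0,b2} ∩ {b0,b2,b3} ∩ {b0,b2,b4} = {b0,b2}; idom=b2

DF derivation:
  join b2 pred b0: · stop@b0
  join b2 pred b3: b3→b2 stop@b0
  join b2 pred b6: b6→b5→b2 stop@b0
  join b5 pred b2: · stop@b2
  join b5 pred b3: b3 stop@b2
  join b5 pred b4: b4 stop@b2
  DF(b0)=∅
  DF(b1)=∅
  DF(b2)={b2}
  DF(b3)={b2,b5}
  DF(b4)={b5}
  DF(b5)={b2}
  DF(b6)={b2}

DF(b5) = ["b2"]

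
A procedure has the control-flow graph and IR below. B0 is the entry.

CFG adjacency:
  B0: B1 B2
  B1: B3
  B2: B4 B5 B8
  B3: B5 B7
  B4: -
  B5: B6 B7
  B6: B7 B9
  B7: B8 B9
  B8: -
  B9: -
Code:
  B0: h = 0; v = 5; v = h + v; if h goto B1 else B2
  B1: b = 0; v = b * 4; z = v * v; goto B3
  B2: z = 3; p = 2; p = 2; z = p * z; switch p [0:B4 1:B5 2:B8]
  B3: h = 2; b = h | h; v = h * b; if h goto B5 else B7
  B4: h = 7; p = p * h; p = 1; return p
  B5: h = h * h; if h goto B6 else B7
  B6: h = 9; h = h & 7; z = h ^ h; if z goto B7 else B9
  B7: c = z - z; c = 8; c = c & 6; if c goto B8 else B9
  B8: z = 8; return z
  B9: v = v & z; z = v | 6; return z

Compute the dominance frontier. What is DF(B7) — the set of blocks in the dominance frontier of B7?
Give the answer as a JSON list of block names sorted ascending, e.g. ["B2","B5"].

idom tree: B1←B0 B2←B0 B3←B1 B4←B2 B5←B0 B6←B5 B7←B0 B8←B0 B9←B0
Dom at joins:
  B5: preds {B2,B3}: {B0,B2} ∩ {B0,B1,B3} = {B0}; idom=B0
  B7: preds {B3,B5,B6}: {B0,B1,B3} ∩ {B0,B5} ∩ {B0,B5,B6} = {B0}; idom=B0
  B8: preds {B2,B7}: {B0,B2} ∩ {B0,B7} = {B0}; idom=B0
  B9: preds {B6,B7}: {B0,B5,B6} ∩ {B0,B7} = {B0}; idom=B0

Frontier:
  B5←B2: walk B2 to B0
  B5←B3: walk B3→B1 to B0
  B7←B3: walk B3→B1 to B0
  B7←B5: walk B5 to B0
  B7←B6: walk B6→B5 to B0
  B8←B2: walk B2 to B0
  B8←B7: walk B7 to B0
  B9←B6: walk B6→B5 to B0
  B9←B7: walk B7 to B0
  B0: DF=∅
  B1: DF={B5,B7}
  B2: DF={B5,B8}
  B3: DF={B5,B7}
  B4: DF=∅
  B5: DF={B7,B9}
  B6: DF={B7,B9}
  B7: DF={B8,B9}
  B8: DF=∅
  B9: DF=∅

DF(B7) = ["B8", "B9"]

Answer: ["B8", "B9"]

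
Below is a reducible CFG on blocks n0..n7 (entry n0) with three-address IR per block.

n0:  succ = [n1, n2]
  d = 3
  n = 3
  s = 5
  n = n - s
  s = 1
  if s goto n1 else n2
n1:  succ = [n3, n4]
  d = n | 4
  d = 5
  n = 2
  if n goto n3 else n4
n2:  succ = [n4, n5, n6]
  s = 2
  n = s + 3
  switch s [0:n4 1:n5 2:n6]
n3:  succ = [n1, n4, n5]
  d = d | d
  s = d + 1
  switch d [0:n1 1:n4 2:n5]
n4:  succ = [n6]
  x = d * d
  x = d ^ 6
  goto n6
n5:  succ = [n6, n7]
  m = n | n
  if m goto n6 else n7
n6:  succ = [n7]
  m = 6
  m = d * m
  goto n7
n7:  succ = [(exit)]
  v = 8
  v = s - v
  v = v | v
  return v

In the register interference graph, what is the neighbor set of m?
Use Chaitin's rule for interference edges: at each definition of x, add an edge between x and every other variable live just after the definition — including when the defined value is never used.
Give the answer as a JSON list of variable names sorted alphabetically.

Per-block:
  n0: {d,n,s} / ∅
  n1: {d,n} / {n}
  n2: {n,s} / ∅
  n3: {d,s} / {d}
  n4: {x} / {d}
  n5: {m} / {n}
  n6: {m} / {d}
  n7: {v} / {s}

Live sets:
  n0: in=∅ out={d,n,s}
  n1: in={n,s} out={d,n,s}
  n2: in={d} out={d,n,s}
  n3: in={d,n} out={d,n,s}
  n4: in={d,s} out={d,s}
  n5: in={d,n,s} out={d,s}
  n6: in={d,s} out={s}
  n7: in={s} out=∅

Interfere edges:
  d↔{m,n,s,x}
  m↔{d,s}
  n↔{d,s}
  s↔{d,m,n,v,x}
  v↔{s}
  x↔{d,s}

N(m) = ["d", "s"]

Answer: ["d", "s"]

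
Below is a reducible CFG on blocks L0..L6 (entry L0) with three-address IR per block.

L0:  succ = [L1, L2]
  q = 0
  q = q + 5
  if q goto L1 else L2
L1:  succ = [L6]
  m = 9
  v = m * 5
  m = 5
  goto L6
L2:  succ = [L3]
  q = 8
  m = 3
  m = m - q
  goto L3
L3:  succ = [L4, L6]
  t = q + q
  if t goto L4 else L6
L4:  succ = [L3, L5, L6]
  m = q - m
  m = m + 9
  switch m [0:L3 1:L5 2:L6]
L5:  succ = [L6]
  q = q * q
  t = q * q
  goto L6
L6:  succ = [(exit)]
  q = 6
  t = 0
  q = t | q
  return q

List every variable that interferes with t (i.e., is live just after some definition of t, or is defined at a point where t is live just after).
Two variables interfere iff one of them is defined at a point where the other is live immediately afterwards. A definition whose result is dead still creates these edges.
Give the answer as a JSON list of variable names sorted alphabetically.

Per-block:
  L0: {q} / ∅
  L1: {m,v} / ∅
  L2: {m,q} / ∅
  L3: {t} / {q}
  L4: {m} / {m,q}
  L5: {q,t} / {q}
  L6: {q,t} / ∅

Live sets:
  L0: in=∅ out=∅
  L1: in=∅ out=∅
  L2: in=∅ out={m,q}
  L3: in={m,q} out={m,q}
  L4: in={m,q} out={m,q}
  L5: in={q} out=∅
  L6: in=∅ out=∅

Interference:
  m — {q,t}
  q — {m,t}
  t — {m,q}
  v — ∅

N(t) = ["m", "q"]

Answer: ["m", "q"]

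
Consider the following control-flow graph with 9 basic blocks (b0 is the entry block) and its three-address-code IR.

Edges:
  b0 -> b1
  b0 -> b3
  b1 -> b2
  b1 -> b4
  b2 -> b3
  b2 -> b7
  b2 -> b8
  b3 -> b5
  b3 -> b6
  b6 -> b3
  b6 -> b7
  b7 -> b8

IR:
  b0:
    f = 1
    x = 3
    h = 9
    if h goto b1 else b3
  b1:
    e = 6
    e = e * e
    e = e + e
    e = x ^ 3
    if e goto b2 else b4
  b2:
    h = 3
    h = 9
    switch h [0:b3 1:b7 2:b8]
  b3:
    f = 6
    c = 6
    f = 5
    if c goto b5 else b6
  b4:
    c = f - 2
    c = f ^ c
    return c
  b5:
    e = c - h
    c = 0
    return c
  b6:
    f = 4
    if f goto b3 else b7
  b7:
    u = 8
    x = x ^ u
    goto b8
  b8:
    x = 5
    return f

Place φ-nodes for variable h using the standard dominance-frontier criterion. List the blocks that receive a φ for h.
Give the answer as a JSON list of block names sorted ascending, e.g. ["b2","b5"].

idom tree: b1←b0 b2←b1 b3←b0 b4←b1 b5←b3 b6←b3 b7←b0 b8←b0
Join-block Dom:
  b3: preds {b0,b2,b6}: {b0} ∩ {b0,b1,b2} ∩ {b0,b3,b6} = {b0}; idom=b0
  b7: preds {b2,b6}: {b0,b1,b2} ∩ {b0,b3,b6} = {b0}; idom=b0
  b8: preds {b2,b7}: {b0,b1,b2} ∩ {b0,b7} = {b0}; idom=b0

DF walk-up:
  b3←b0: walk · to b0
  b3←b2: walk b2→b1 to b0
  b3←b6: walk b6→b3 to b0
  b7←b2: walk b2→b1 to b0
  b7←b6: walk b6→b3 to b0
  b8←b2: walk b2→b1 to b0
  b8←b7: walk b7 to b0
  b0 → ∅
  b1 → {b3,b7,b8}
  b2 → {b3,b7,b8}
  b3 → {b3,b7}
  b4 → ∅
  b5 → ∅
  b6 → {b3,b7}
  b7 → {b8}
  b8 → ∅

φ for h: defs {b0,b2}
  DF⁺ = {b3,b7,b8}

Answer: ["b3", "b7", "b8"]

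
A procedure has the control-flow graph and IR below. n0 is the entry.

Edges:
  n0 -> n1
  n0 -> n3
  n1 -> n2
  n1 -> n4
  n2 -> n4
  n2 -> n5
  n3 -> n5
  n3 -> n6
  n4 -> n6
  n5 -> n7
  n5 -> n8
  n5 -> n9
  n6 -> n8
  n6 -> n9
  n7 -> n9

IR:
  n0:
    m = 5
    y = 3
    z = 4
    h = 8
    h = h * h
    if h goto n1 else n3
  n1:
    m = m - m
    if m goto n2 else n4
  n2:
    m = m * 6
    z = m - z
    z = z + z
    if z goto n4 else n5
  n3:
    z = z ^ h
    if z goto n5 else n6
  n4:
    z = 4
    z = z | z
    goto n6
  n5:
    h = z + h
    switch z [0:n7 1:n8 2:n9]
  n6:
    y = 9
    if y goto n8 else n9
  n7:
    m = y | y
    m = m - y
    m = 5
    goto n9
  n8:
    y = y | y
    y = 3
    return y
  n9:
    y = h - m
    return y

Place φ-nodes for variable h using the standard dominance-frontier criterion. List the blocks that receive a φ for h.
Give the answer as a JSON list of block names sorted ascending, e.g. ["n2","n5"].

idom tree: n1←n0 n2←n1 n3←n0 n4←n1 n5←n0 n6←n0 n7←n5 n8←n0 n9←n0
Dom∩ at merges:
  n4: preds {n1,n2}: {n0,n1} ∩ {n0,n1,n2} = {n0,n1}; idom=n1
  n5: preds {n2,n3}: {n0,n1,n2} ∩ {n0,n3} = {n0}; idom=n0
  n6: preds {n3,n4}: {n0,n3} ∩ {n0,n1,n4} = {n0}; idom=n0
  n8: preds {n5,n6}: {n0,n5} ∩ {n0,n6} = {n0}; idom=n0
  n9: preds {n5,n6,n7}: {n0,n5} ∩ {n0,n6} ∩ {n0,n5,n7} = {n0}; idom=n0

Frontier:
  n4←n1: walk · to n1
  n4←n2: walk n2 to n1
  n5←n2: walk n2→n1 to n0
  n5←n3: walk n3 to n0
  n6←n3: walk n3 to n0
  n6←n4: walk n4→n1 to n0
  n8←n5: walk n5 to n0
  n8←n6: walk n6 to n0
  n9←n5: walk n5 to n0
  n9←n6: walk n6 to n0
  n9←n7: walk n7→n5 to n0
  n0 → ∅
  n1 → {n5,n6}
  n2 → {n4,n5}
  n3 → {n5,n6}
  n4 → {n6}
  n5 → {n8,n9}
  n6 → {n8,n9}
  n7 → {n9}
  n8 → ∅
  n9 → ∅

φ for h: defs {n0,n5}
  DF⁺ = {n8,n9}

Answer: ["n8", "n9"]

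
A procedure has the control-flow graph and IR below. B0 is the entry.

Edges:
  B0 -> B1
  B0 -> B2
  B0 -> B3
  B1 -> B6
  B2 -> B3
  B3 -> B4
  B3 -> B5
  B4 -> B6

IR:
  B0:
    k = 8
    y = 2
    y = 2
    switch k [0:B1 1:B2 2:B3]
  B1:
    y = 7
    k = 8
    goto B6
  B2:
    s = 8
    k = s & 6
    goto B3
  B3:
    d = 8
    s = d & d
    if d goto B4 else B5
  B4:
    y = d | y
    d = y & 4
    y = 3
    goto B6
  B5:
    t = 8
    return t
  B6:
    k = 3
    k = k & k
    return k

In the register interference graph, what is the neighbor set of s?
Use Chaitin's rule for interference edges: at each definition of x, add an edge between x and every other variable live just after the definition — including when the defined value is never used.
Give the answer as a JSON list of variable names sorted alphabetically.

def/use:
  B0 def {k,y} use ∅
  B1 def {k,y} use ∅
  B2 def {k,s} use ∅
  B3 def {d,s} use ∅
  B4 def {d,y} use {d,y}
  B5 def {t} use ∅
  B6 def {k} use ∅

Live sets:
  B0 li=∅ lo={y}
  B1 li=∅ lo=∅
  B2 li={y} lo={y}
  B3 li={y} lo={d,y}
  B4 li={d,y} lo=∅
  B5 li=∅ lo=∅
  B6 li=∅ lo=∅

Interfere edges:
  d↔{s,y}
  k↔{y}
  s↔{d,y}
  t↔∅
  y↔{d,k,s}

N(s) = ["d", "y"]

Answer: ["d", "y"]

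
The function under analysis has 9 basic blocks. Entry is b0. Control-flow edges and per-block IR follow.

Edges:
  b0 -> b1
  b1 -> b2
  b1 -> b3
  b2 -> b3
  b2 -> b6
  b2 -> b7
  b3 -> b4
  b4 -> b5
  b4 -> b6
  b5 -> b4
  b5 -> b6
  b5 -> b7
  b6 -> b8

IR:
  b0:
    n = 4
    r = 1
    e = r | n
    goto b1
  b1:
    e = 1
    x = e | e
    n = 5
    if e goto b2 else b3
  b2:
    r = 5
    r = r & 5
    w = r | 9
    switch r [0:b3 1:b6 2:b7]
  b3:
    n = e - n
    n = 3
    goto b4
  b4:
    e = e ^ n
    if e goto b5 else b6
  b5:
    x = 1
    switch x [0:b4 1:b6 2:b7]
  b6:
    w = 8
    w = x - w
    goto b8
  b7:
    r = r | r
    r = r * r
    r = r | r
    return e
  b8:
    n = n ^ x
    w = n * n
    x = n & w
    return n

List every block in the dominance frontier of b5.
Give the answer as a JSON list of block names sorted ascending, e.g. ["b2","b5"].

idom tree: b1←b0 b2←b1 b3←b1 b4←b3 b5←b4 b6←b1 b7←b1 b8←b6
Dom at joins:
  b3: preds {b1,b2}: {b0,b1} ∩ {b0,b1,b2} = {b0,b1}; idom=b1
  b4: preds {b3,b5}: {b0,b1,b3} ∩ {b0,b1,b3,b4,b5} = {b0,b1,b3}; idom=b3
  b6: preds {b2,b4,b5}: {b0,b1,b2} ∩ {b0,b1,b3,b4} ∩ {b0,b1,b3,b4,b5} = {b0,b1}; idom=b1
  b7: preds {b2,b5}: {b0,b1,b2} ∩ {b0,b1,b3,b4,b5} = {b0,b1}; idom=b1

DF walk-up:
  b3←b1: walk · to b1
  b3←b2: walk b2 to b1
  b4←b3: walk · to b3
  b4←b5: walk b5→b4 to b3
  b6←b2: walk b2 to b1
  b6←b4: walk b4→b3 to b1
  b6←b5: walk b5→b4→b3 to b1
  b7←b2: walk b2 to b1
  b7←b5: walk b5→b4→b3 to b1
  DF(b0)=∅
  DF(b1)=∅
  DF(b2)={b3,b6,b7}
  DF(b3)={b6,b7}
  DF(b4)={b4,b6,b7}
  DF(b5)={b4,b6,b7}
  DF(b6)=∅
  DF(b7)=∅
  DF(b8)=∅

DF(b5) = ["b4", "b6", "b7"]

Answer: ["b4", "b6", "b7"]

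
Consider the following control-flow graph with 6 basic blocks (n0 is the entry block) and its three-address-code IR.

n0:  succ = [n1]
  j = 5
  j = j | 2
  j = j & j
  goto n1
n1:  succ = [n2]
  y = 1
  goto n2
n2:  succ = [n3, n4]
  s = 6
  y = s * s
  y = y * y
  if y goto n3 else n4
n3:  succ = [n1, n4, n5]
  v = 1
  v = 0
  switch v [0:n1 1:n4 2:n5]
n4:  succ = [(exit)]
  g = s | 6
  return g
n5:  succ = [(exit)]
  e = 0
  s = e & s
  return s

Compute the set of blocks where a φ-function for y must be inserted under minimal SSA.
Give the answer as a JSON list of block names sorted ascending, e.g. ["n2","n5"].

idom tree: n1←n0 n2←n1 n3←n2 n4←n2 n5←n3
Dom at joins:
  n1: preds {n0,n3}: {n0} ∩ {n0,n1,n2,n3} = {n0}; idom=n0
  n4: preds {n2,n3}: {n0,n1,n2} ∩ {n0,n1,n2,n3} = {n0,n1,n2}; idom=n2

Frontier:
  join n1 pred n0: · stop@n0
  join n1 pred n3: n3→n2→n1 stop@n0
  join n4 pred n2: · stop@n2
  join n4 pred n3: n3 stop@n2
  n0 → ∅
  n1 → {n1}
  n2 → {n1}
  n3 → {n1,n4}
  n4 → ∅
  n5 → ∅

φ for y: defs {n1,n2}
  DF⁺ = {n1}

Answer: ["n1"]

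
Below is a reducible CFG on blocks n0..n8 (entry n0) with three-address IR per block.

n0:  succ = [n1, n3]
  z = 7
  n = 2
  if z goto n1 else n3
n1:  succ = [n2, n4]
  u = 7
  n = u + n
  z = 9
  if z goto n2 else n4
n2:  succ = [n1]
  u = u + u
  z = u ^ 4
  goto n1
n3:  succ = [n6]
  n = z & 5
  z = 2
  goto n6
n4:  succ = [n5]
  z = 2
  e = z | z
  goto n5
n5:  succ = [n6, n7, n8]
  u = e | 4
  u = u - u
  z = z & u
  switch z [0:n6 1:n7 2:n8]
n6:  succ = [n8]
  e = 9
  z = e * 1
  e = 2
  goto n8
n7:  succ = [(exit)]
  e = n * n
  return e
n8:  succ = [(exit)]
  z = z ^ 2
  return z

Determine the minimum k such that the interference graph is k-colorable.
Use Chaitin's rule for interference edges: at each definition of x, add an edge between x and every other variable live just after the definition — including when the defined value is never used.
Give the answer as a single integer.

Per-block:
  n0: def={n,z} ue=∅
  n1: def={n,u,z} ue={n}
  n2: def={u,z} ue={u}
  n3: def={n,z} ue={z}
  n4: def={e,z} ue=∅
  n5: def={u,z} ue={e,z}
  n6: def={e,z} ue=∅
  n7: def={e} ue={n}
  n8: def={z} ue={z}

Liveness:
  n0 li=∅ lo={n,z}
  n1 li={n} lo={n,u}
  n2 li={n,u} lo={n}
  n3 li={z} lo=∅
  n4 li={n} lo={e,n,z}
  n5 li={e,n,z} lo={n,z}
  n6 li=∅ lo={z}
  n7 li={n} lo=∅
  n8 li={z} lo=∅

Interference:
  e: {n,z}
  n: {e,u,z}
  u: {n,z}
  z: {e,n,u}

Registers:
  clique {e,n,z} ⇒ need ≥ 3
  assign e→R2 n→R0 u→R2 z→R1 — no edge inside a register ⇒ χ ≤ 3
  χ = 3

Answer: 3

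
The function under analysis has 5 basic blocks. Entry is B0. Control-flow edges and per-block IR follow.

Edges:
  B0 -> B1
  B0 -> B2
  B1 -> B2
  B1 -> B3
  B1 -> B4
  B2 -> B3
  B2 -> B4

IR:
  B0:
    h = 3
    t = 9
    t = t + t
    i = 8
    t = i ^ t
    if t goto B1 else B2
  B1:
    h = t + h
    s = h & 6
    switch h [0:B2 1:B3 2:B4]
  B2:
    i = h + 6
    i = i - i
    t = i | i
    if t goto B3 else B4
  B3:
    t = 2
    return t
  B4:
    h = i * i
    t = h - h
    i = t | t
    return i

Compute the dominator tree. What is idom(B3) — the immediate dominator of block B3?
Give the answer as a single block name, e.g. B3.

Answer: B0

Working:
idom tree: B1←B0 B2←B0 B3←B0 B4←B0
Dom at joins:
  B2: preds {B0,B1}: {B0} ∩ {B0,B1} = {B0}; idom=B0
  B3: preds {B1,B2}: {B0,B1} ∩ {B0,B2} = {B0}; idom=B0
  B4: preds {B1,B2}: {B0,B1} ∩ {B0,B2} = {B0}; idom=B0

idom(B3) = B0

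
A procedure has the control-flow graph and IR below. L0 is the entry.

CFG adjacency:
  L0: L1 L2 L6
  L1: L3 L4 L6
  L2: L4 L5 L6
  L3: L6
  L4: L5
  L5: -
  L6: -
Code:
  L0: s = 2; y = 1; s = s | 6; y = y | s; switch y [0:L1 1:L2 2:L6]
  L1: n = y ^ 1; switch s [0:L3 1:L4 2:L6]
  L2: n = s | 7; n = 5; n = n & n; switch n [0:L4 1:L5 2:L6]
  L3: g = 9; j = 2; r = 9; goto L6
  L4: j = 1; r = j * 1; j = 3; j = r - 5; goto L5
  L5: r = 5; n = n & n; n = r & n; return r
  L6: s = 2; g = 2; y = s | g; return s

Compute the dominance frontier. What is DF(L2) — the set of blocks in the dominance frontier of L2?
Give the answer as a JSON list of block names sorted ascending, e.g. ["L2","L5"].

idom tree: L1←L0 L2←L0 L3←L1 L4←L0 L5←L0 L6←L0
Join-block Dom:
  L4: preds {L1,L2}: {L0,L1} ∩ {L0,L2} = {L0}; idom=L0
  L5: preds {L2,L4}: {L0,L2} ∩ {L0,L4} = {L0}; idom=L0
  L6: preds {L0,L1,L2,L3}: {L0} ∩ {L0,L1} ∩ {L0,L2} ∩ {L0,L1,L3} = {L0}; idom=L0

Frontier:
  L4←L1: walk L1 to L0
  L4←L2: walk L2 to L0
  L5←L2: walk L2 to L0
  L5←L4: walk L4 to L0
  L6←L0: walk · to L0
  L6←L1: walk L1 to L0
  L6←L2: walk L2 to L0
  L6←L3: walk L3→L1 to L0
  L0 → ∅
  L1 → {L4,L6}
  L2 → {L4,L5,L6}
  L3 → {L6}
  L4 → {L5}
  L5 → ∅
  L6 → ∅

DF(L2) = ["L4", "L5", "L6"]

Answer: ["L4", "L5", "L6"]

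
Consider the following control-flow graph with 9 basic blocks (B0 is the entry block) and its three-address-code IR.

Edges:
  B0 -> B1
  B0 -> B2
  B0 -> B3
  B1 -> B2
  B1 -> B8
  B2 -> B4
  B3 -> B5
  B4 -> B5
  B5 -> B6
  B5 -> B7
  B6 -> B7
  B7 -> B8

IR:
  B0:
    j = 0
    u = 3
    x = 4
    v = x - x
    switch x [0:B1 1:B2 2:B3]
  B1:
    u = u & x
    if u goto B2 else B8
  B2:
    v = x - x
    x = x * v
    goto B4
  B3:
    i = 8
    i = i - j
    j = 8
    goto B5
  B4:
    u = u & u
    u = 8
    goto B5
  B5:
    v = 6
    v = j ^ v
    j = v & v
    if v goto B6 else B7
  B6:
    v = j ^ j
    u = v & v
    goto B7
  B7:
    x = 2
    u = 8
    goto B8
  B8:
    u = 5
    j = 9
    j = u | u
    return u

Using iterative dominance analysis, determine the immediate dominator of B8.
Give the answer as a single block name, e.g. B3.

idom tree: B1←B0 B2←B0 B3←B0 B4←B2 B5←B0 B6←B5 B7←B5 B8←B0
Dom at joins:
  B2: preds {B0,B1}: {B0} ∩ {B0,B1} = {B0}; idom=B0
  B5: preds {B3,B4}: {B0,B3} ∩ {B0,B2,B4} = {B0}; idom=B0
  B7: preds {B5,B6}: {B0,B5} ∩ {B0,B5,B6} = {B0,B5}; idom=B5
  B8: preds {B1,B7}: {B0,B1} ∩ {B0,B5,B7} = {B0}; idom=B0

idom(B8) = B0

Answer: B0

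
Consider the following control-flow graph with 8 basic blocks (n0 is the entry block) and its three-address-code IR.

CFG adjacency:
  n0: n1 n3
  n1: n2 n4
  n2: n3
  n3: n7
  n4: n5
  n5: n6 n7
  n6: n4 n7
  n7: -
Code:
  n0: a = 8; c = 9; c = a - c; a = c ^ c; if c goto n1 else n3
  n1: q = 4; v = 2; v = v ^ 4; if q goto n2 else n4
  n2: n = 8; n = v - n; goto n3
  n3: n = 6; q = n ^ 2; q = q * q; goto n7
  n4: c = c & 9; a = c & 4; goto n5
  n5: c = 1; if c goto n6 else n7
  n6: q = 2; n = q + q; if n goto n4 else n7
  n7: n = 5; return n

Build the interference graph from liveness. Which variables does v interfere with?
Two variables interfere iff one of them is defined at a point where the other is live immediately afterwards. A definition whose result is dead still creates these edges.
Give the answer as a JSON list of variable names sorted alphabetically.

def/use:
  n0: def={a,c} ue=∅
  n1: def={q,v} ue=∅
  n2: def={n} ue={v}
  n3: def={n,q} ue=∅
  n4: def={a,c} ue={c}
  n5: def={c} ue=∅
  n6: def={n,q} ue=∅
  n7: def={n} ue=∅

Backward fixpoint:
  n0: in=∅ out={c}
  n1: in={c} out={c,v}
  n2: in={v} out=∅
  n3: in=∅ out=∅
  n4: in={c} out=∅
  n5: in=∅ out={c}
  n6: in={c} out={c}
  n7: in=∅ out=∅

Interference:
  a↔{c}
  c↔{a,n,q,v}
  n↔{c,v}
  q↔{c,v}
  v↔{c,n,q}

N(v) = ["c", "n", "q"]

Answer: ["c", "n", "q"]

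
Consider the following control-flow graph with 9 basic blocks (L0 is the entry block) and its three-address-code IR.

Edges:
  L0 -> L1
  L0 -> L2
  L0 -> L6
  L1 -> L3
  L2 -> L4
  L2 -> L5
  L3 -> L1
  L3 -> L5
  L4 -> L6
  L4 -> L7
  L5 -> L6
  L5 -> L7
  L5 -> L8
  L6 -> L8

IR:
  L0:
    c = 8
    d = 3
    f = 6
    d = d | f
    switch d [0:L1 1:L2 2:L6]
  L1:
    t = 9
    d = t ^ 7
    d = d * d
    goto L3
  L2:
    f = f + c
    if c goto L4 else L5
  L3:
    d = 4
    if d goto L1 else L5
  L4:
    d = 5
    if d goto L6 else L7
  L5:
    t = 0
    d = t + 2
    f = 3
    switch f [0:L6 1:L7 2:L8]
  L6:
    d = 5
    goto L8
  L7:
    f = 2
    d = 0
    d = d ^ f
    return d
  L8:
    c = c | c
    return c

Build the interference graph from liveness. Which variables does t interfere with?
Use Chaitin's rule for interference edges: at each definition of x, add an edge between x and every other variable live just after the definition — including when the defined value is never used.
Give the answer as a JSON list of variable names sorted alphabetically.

Answer: ["c"]

Derivation:
def/use:
  L0: {c,d,f} / ∅
  L1: {d,t} / ∅
  L2: {f} / {c,f}
  L3: {d} / ∅
  L4: {d} / ∅
  L5: {d,f,t} / ∅
  L6: {d} / ∅
  L7: {d,f} / ∅
  L8: {c} / {c}

Backward fixpoint:
  L0 li=∅ lo={c,f}
  L1 li={c} lo={c}
  L2 li={c,f} lo={c}
  L3 li={c} lo={c}
  L4 li={c} lo={c}
  L5 li={c} lo={c}
  L6 li={c} lo={c}
  L7 li=∅ lo=∅
  L8 li={c} lo=∅

Conflict graph:
  c↔{d,f,t}
  d↔{c,f}
  f↔{c,d}
  t↔{c}

N(t) = ["c"]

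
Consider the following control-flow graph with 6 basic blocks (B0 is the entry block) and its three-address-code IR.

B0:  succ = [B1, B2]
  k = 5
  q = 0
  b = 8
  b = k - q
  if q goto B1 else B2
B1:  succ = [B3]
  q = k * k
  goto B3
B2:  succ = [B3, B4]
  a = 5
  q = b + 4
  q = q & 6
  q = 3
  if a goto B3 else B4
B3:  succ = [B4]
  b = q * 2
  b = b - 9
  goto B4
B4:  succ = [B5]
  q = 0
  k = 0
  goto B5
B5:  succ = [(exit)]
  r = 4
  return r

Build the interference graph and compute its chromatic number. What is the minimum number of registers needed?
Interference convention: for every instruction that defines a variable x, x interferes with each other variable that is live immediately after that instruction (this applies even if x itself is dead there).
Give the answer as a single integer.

Answer: 3

Working:
Block summaries:
  B0 def {b,k,q} use ∅
  B1 def {q} use {k}
  B2 def {a,q} use {b}
  B3 def {b} use {q}
  B4 def {k,q} use ∅
  B5 def {r} use ∅

Liveness:
  B0 li=∅ lo={b,k}
  B1 li={k} lo={q}
  B2 li={b} lo={q}
  B3 li={q} lo=∅
  B4 li=∅ lo=∅
  B5 li=∅ lo=∅

Interference:
  a — {b,q}
  b — {a,k,q}
  k — {b,q}
  q — {a,b,k}
  r — ∅

Colouring:
  clique {a,b,q} ⇒ need ≥ 3
  assign a→R2 b→R0 k→R2 q→R1 r→R0 — no edge inside a register ⇒ χ ≤ 3
  χ = 3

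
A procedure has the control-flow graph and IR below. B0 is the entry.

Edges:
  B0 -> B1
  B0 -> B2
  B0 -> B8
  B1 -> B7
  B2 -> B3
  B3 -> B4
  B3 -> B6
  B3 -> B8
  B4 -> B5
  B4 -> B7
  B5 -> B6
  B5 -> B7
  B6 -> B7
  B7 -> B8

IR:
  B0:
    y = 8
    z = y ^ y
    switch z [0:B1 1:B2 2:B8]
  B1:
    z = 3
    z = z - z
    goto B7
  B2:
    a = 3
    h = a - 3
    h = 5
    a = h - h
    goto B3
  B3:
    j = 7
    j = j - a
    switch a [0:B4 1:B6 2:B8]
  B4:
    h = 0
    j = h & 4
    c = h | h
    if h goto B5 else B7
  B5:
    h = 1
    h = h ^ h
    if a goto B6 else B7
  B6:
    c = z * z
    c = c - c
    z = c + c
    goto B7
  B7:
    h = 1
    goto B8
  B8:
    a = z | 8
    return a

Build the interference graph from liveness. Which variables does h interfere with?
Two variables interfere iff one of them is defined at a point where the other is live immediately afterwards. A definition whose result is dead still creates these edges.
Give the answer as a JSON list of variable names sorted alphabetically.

Block summaries:
  B0: def={y,z} ue=∅
  B1: def={z} ue=∅
  B2: def={a,h} ue=∅
  B3: def={j} ue={a}
  B4: def={c,h,j} ue=∅
  B5: def={h} ue={a}
  B6: def={c,z} ue={z}
  B7: def={h} ue=∅
  B8: def={a} ue={z}

Live sets:
  live B0: ∅→{z}
  live B1: ∅→{z}
  live B2: {z}→{a,z}
  live B3: {a,z}→{a,z}
  live B4: {a,z}→{a,z}
  live B5: {a,z}→{z}
  live B6: {z}→{z}
  live B7: {z}→{z}
  live B8: {z}→∅

Conflict graph:
  a — {c,h,j,z}
  c — {a,h,z}
  h — {a,c,j,z}
  j — {a,h,z}
  y — ∅
  z — {a,c,h,j}

N(h) = ["a", "c", "j", "z"]

Answer: ["a", "c", "j", "z"]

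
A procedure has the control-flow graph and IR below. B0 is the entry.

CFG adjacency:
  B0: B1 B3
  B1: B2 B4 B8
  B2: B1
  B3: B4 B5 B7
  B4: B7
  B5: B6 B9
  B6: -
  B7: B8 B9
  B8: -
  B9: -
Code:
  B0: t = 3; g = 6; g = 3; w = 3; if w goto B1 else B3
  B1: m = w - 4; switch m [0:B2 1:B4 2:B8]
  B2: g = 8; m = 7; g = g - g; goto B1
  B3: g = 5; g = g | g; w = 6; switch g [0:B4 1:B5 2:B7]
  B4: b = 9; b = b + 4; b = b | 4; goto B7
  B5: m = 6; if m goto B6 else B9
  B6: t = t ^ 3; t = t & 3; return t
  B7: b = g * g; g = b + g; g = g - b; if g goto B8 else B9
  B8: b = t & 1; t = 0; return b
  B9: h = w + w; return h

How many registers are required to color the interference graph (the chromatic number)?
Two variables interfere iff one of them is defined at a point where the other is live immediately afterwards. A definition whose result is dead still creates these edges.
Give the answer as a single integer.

Answer: 4

Analysis:
Per-block:
  B0: def={g,t,w} ue=∅
  B1: def={m} ue={w}
  B2: def={g,m} ue=∅
  B3: def={g,w} ue=∅
  B4: def={b} ue=∅
  B5: def={m} ue=∅
  B6: def={t} ue={t}
  B7: def={b,g} ue={g}
  B8: def={b,t} ue={t}
  B9: def={h} ue={w}

Live sets:
  B0: in=∅ out={g,t,w}
  B1: in={g,t,w} out={g,t,w}
  B2: in={t,w} out={g,t,w}
  B3: in={t} out={g,t,w}
  B4: in={g,t,w} out={g,t,w}
  B5: in={t,w} out={t,w}
  B6: in={t} out=∅
  B7: in={g,t,w} out={t,w}
  B8: in={t} out=∅
  B9: in={w} out=∅

Interference:
  b: {g,t,w}
  g: {b,m,t,w}
  h: ∅
  m: {g,t,w}
  t: {b,g,m,w}
  w: {b,g,m,t}

Registers:
  {b,g,t,w} pairwise interfere (4-clique) ⇒ χ ≥ 4
  4-colouring: R0={g,h}  R1={t}  R2={w}  R3={b,m}
  χ = 4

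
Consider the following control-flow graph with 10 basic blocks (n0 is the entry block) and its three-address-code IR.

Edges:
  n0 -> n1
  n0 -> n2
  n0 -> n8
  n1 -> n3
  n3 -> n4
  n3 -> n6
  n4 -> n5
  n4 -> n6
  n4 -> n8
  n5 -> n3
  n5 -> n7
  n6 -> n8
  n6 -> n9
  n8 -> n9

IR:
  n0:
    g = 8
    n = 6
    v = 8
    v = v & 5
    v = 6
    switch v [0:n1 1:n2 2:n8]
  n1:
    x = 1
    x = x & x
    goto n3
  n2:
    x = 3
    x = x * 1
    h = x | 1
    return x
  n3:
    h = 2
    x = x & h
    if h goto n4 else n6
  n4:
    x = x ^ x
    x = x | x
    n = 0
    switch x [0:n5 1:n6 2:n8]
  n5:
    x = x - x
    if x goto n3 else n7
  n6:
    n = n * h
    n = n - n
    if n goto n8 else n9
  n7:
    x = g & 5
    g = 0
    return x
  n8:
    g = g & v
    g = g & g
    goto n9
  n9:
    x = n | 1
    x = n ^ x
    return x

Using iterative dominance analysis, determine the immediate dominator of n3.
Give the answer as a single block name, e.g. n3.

idom tree: n1←n0 n2←n0 n3←n1 n4←n3 n5←n4 n6←n3 n7←n5 n8←n0 n9←n0
Join-block Dom:
  n3: preds {n1,n5}: {n0,n1} ∩ {n0,n1,n3,n4,n5} = {n0,n1}; idom=n1
  n6: preds {n3,n4}: {n0,n1,n3} ∩ {n0,n1,n3,n4} = {n0,n1,n3}; idom=n3
  n8: preds {n0,n4,n6}: {n0} ∩ {n0,n1,n3,n4} ∩ {n0,n1,n3,n6} = {n0}; idom=n0
  n9: preds {n6,n8}: {n0,n1,n3,n6} ∩ {n0,n8} = {n0}; idom=n0

idom(n3) = n1

Answer: n1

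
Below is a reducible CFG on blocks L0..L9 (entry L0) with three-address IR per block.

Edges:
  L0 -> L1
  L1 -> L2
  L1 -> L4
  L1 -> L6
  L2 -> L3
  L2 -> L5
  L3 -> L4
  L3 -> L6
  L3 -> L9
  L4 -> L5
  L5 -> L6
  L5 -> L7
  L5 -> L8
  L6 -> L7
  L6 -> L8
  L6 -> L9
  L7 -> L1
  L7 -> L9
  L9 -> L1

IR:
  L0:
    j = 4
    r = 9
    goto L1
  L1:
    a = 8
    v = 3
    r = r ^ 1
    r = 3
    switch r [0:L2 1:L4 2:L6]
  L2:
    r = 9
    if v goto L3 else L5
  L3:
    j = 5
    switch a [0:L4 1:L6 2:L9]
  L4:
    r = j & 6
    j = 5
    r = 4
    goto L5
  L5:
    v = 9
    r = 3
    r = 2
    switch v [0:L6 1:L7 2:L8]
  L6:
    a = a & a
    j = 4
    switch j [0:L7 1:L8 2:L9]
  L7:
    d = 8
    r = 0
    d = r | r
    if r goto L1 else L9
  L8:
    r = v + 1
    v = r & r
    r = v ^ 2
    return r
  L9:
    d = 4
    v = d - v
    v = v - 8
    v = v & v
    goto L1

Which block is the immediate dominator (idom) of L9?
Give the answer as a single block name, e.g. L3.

Answer: L1

Derivation:
idom tree: L1←L0 L2←L1 L3←L2 L4←L1 L5←L1 L6←L1 L7←L1 L8←L1 L9←L1
Join-block Dom:
  L1: preds {L0,L7,L9}: {L0} ∩ {L0,L1,L7} ∩ {L0,L1,L9} = {L0}; idom=L0
  L4: preds {L1,L3}: {L0,L1} ∩ {L0,L1,L2,L3} = {L0,L1}; idom=L1
  L5: preds {L2,L4}: {L0,L1,L2} ∩ {L0,L1,L4} = {L0,L1}; idom=L1
  L6: preds {L1,L3,L5}: {L0,L1} ∩ {L0,L1,L2,L3} ∩ {L0,L1,L5} = {L0,L1}; idom=L1
  L7: preds {L5,L6}: {L0,L1,L5} ∩ {L0,L1,L6} = {L0,L1}; idom=L1
  L8: preds {L5,L6}: {L0,L1,L5} ∩ {L0,L1,L6} = {L0,L1}; idom=L1
  L9: preds {L3,L6,L7}: {L0,L1,L2,L3} ∩ {L0,L1,L6} ∩ {L0,L1,L7} = {L0,L1}; idom=L1

idom(L9) = L1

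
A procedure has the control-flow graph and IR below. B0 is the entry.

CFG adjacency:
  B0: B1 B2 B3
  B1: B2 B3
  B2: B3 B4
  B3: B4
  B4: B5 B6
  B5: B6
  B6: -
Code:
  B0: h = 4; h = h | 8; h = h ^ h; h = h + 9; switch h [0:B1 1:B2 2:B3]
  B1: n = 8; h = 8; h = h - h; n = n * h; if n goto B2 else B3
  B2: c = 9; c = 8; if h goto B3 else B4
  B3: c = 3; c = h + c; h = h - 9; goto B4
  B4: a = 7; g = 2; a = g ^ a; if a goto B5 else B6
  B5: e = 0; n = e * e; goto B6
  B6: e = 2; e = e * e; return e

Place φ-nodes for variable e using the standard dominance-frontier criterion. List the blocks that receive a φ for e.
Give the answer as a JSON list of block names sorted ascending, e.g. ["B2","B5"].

Answer: ["B6"]

Working:
idom tree: B1←B0 B2←B0 B3←B0 B4←B0 B5←B4 B6←B4
Join-block Dom:
  B2: preds {B0,B1}: {B0} ∩ {B0,B1} = {B0}; idom=B0
  B3: preds {B0,B1,B2}: {B0} ∩ {B0,B1} ∩ {B0,B2} = {B0}; idom=B0
  B4: preds {B2,B3}: {B0,B2} ∩ {B0,B3} = {B0}; idom=B0
  B6: preds {B4,B5}: {B0,B4} ∩ {B0,B4,B5} = {B0,B4}; idom=B4

DF walk-up:
  B2←B0: walk · to B0
  B2←B1: walk B1 to B0
  B3←B0: walk · to B0
  B3←B1: walk B1 to B0
  B3←B2: walk B2 to B0
  B4←B2: walk B2 to B0
  B4←B3: walk B3 to B0
  B6←B4: walk · to B4
  B6←B5: walk B5 to B4
  DF(B0)=∅
  DF(B1)={B2,B3}
  DF(B2)={B3,B4}
  DF(B3)={B4}
  DF(B4)=∅
  DF(B5)={B6}
  DF(B6)=∅

φ for e: defs {B5,B6}
  DF⁺ = {B6}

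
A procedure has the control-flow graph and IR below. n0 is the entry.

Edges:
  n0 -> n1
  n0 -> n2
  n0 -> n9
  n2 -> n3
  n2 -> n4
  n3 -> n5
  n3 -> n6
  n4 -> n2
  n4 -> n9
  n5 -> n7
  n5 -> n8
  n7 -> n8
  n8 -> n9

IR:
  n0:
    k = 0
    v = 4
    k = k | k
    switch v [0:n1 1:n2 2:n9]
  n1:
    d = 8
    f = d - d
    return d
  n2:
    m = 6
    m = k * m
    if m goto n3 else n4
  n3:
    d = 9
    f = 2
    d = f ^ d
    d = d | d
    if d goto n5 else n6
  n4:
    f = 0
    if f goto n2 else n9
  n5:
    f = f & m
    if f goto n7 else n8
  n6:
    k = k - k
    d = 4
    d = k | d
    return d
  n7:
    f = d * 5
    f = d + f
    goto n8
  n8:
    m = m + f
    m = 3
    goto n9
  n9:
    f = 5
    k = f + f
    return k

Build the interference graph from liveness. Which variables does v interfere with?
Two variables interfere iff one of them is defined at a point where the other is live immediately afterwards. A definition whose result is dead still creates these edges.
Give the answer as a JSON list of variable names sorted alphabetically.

Answer: ["k"]

Derivation:
Block summaries:
  n0: def={k,v} ue=∅
  n1: def={d,f} ue=∅
  n2: def={m} ue={k}
  n3: def={d,f} ue=∅
  n4: def={f} ue=∅
  n5: def={f} ue={f,m}
  n6: def={d,k} ue={k}
  n7: def={f} ue={d}
  n8: def={m} ue={f,m}
  n9: def={f,k} ue=∅

Backward fixpoint:
  n0: in=∅ out={k}
  n1: in=∅ out=∅
  n2: in={k} out={k,m}
  n3: in={k,m} out={d,f,k,m}
  n4: in={k} out={k}
  n5: in={d,f,m} out={d,f,m}
  n6: in={k} out=∅
  n7: in={d,m} out={f,m}
  n8: in={f,m} out=∅
  n9: in=∅ out=∅

Interfere edges:
  d↔{f,k,m}
  f↔{d,k,m}
  k↔{d,f,m,v}
  m↔{d,f,k}
  v↔{k}

N(v) = ["k"]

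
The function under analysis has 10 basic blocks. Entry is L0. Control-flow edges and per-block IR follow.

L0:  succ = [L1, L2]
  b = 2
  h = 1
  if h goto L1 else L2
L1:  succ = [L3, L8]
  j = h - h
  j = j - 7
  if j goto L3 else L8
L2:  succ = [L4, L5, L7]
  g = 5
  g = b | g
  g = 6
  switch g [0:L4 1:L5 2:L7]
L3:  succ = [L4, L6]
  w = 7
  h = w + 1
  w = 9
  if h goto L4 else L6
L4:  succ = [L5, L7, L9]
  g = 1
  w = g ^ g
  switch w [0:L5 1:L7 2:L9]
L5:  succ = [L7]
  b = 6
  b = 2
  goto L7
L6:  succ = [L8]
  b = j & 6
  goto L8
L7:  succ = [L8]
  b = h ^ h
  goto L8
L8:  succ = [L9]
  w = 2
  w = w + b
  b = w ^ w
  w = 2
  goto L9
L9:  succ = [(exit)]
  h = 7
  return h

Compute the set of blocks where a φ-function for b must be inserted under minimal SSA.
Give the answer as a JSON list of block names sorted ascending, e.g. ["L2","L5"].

Answer: ["L7", "L8", "L9"]

Analysis:
idom tree: L1←L0 L2←L0 L3←L1 L4←L0 L5←L0 L6←L3 L7←L0 L8←L0 L9←L0
Dom∩ at merges:
  L4: preds {L2,L3}: {L0,L2} ∩ {L0,L1,L3} = {L0}; idom=L0
  L5: preds {L2,L4}: {L0,L2} ∩ {L0,L4} = {L0}; idom=L0
  L7: preds {L2,L4,L5}: {L0,L2} ∩ {L0,L4} ∩ {L0,L5} = {L0}; idom=L0
  L8: preds {L1,L6,L7}: {L0,L1} ∩ {L0,L1,L3,L6} ∩ {L0,L7} = {L0}; idom=L0
  L9: preds {L4,L8}: {L0,L4} ∩ {L0,L8} = {L0}; idom=L0

DF walk-up:
  L4←L2: walk L2 to L0
  L4←L3: walk L3→L1 to L0
  L5←L2: walk L2 to L0
  L5←L4: walk L4 to L0
  L7←L2: walk L2 to L0
  L7←L4: walk L4 to L0
  L7←L5: walk L5 to L0
  L8←L1: walk L1 to L0
  L8←L6: walk L6→L3→L1 to L0
  L8←L7: walk L7 to L0
  L9←L4: walk L4 to L0
  L9←L8: walk L8 to L0
  L0 → ∅
  L1 → {L4,L8}
  L2 → {L4,L5,L7}
  L3 → {L4,L8}
  L4 → {L5,L7,L9}
  L5 → {L7}
  L6 → {L8}
  L7 → {L8}
  L8 → {L9}
  L9 → ∅

φ for b: defs {L0,L5,L6,L7,L8}
  DF⁺ = {L7,L8,L9}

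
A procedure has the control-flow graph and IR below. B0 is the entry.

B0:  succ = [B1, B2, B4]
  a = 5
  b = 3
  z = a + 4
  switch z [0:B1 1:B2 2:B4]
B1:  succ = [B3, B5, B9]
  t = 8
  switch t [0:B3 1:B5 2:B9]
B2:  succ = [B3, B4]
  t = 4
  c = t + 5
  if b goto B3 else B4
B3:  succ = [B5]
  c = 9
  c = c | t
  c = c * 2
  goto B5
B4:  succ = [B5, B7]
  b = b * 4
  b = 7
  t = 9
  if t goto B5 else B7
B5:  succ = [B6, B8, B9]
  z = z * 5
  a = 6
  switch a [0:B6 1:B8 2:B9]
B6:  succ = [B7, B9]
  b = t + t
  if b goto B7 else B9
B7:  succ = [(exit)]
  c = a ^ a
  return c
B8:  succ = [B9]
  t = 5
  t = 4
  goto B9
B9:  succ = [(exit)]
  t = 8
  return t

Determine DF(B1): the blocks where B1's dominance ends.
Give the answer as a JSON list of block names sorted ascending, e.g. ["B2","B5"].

idom tree: B1←B0 B2←B0 B3←B0 B4←B0 B5←B0 B6←B5 B7←B0 B8←B5 B9←B0
Dom at joins:
  B3: preds {B1,B2}: {B0,B1} ∩ {B0,B2} = {B0}; idom=B0
  B4: preds {B0,B2}: {B0} ∩ {B0,B2} = {B0}; idom=B0
  B5: preds {B1,B3,B4}: {B0,B1} ∩ {B0,B3} ∩ {B0,B4} = {B0}; idom=B0
  B7: preds {B4,B6}: {B0,B4} ∩ {B0,B5,B6} = {B0}; idom=B0
  B9: preds {B1,B5,B6,B8}: {B0,B1} ∩ {B0,B5} ∩ {B0,B5,B6} ∩ {B0,B5,B8} = {B0}; idom=B0

DF walk-up:
  join B3 pred B1: B1 stop@B0
  join B3 pred B2: B2 stop@B0
  join B4 pred B0: · stop@B0
  join B4 pred B2: B2 stop@B0
  join B5 pred B1: B1 stop@B0
  join B5 pred B3: B3 stop@B0
  join B5 pred B4: B4 stop@B0
  join B7 pred B4: B4 stop@B0
  join B7 pred B6: B6→B5 stop@B0
  join B9 pred B1: B1 stop@B0
  join B9 pred B5: B5 stop@B0
  join B9 pred B6: B6→B5 stop@B0
  join B9 pred B8: B8→B5 stop@B0
  B0 → ∅
  B1 → {B3,B5,B9}
  B2 → {B3,B4}
  B3 → {B5}
  B4 → {B5,B7}
  B5 → {B7,B9}
  B6 → {B7,B9}
  B7 → ∅
  B8 → {B9}
  B9 → ∅

DF(B1) = ["B3", "B5", "B9"]

Answer: ["B3", "B5", "B9"]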